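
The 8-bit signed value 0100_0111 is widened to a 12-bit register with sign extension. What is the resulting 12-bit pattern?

MSB of 01000111 is 0; replicate it into the new high bits.
0000|01000111 → 000001000111 (still 71).

000001000111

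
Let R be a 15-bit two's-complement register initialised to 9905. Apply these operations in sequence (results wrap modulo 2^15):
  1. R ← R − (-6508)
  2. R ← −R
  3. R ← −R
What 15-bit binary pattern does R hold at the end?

100000000011101

Start: R = 9905 = 010011010110001.
R = 9905 − (-6508) = 16413; wraps to -16355 = 100000000011101
R = −(-16355) = 16355 = 011111111100011
R = −(16355) = -16355 = 100000000011101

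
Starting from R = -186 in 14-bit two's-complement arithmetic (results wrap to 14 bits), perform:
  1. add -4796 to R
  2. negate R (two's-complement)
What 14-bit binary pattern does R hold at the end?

01001101110110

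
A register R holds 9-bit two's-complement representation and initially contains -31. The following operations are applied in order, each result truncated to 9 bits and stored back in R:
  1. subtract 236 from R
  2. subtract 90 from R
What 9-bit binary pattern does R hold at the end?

Start: R = -31 = 111100001.
R = -31 − 236 = -267; wraps to 245 = 011110101
R = 245 − 90 = 155 = 010011011

010011011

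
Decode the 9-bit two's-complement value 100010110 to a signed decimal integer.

-234

MSB is 1, so the value is negative.
Invert: 011101001. Add 1: 011101010 = 234. So the value is −234.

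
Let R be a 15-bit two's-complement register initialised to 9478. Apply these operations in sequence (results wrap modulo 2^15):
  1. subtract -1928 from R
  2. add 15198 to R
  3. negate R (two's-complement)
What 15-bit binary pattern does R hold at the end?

001100000010100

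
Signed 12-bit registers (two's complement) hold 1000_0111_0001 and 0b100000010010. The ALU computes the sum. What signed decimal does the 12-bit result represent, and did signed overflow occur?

131; overflow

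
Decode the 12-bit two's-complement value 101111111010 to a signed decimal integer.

MSB is 1, so the value is negative.
Unsigned reading: 3066. Subtract 2^12 = 4096: 3066 − 4096 = -1030.

-1030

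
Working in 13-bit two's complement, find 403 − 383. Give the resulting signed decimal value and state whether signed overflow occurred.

403 → 0000110010011
383 → 0000101111111
Subtract via negate-and-add: invert 0000101111111 + 1 = 1111010000001 (i.e. -383).
  0000110010011
+ 1111010000001
= 0000000010100  (discard carry-out 1)
Result 0000000010100: MSB = 0 → value 20.
Addends (after negating the subtrahend) have opposite signs, so signed overflow cannot occur.

20; no overflow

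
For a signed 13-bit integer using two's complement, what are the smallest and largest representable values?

Minimum: −2^12 = -4096.
Maximum: 2^12 − 1 = 4095.

min = -4096, max = 4095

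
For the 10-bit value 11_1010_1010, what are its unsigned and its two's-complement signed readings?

unsigned = 938, signed = -86

Unsigned: 1110101010 = 938.
Signed: MSB=1 → 938 − 1024 = -86.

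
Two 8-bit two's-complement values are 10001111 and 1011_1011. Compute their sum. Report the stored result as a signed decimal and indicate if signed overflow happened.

10001111 = -113 (signed)
1011_1011 → 10111011 = -69 (signed)
  10001111
+ 10111011
= 01001010  (discard carry-out 1)
Result 01001010: MSB = 0 → value 74.
Both addends are negative but the stored result is non-negative: signed overflow. The true value -113 + (-69) = -182 lies outside [-128, 127].

74; overflow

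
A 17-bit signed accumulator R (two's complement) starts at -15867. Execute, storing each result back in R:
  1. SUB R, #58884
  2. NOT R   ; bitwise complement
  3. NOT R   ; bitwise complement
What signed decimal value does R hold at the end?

56321

Start: R = -15867 = 11100001000000101.
R = -15867 − 58884 = -74751; wraps to 56321 = 01101110000000001
R = NOT 01101110000000001 = 10010001111111110 = -56322
R = NOT 10010001111111110 = 01101110000000001 = 56321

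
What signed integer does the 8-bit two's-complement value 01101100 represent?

108

MSB is 0, so the value is non-negative: 01101100 = 108.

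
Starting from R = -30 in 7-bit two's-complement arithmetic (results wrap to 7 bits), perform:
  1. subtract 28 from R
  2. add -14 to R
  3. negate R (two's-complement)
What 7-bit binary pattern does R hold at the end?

Start: R = -30 = 1100010.
R = -30 − 28 = -58 = 1000110
R = -58 + (-14) = -72; wraps to 56 = 0111000
R = −(56) = -56 = 1001000

1001000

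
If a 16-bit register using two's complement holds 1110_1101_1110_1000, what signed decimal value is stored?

-4632

MSB is 1, so the value is negative.
Unsigned reading: 60904. Subtract 2^16 = 65536: 60904 − 65536 = -4632.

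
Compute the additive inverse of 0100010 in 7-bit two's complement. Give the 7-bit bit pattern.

Invert: 1011101. Add 1: 1011110.
Check: 0100010 = 34, 1011110 = -34.

1011110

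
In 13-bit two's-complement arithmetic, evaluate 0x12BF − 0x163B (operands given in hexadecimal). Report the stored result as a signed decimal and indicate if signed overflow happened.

0x12BF = 1001010111111 = -3393 (signed)
0x163B = 1011000111011 = -2501 (signed)
Subtract via negate-and-add: invert 1011000111011 + 1 = 0100111000101 (i.e. 2501).
  1001010111111
+ 0100111000101
= 1110010000100
Result 1110010000100: MSB = 1 → 7300 − 8192 = -892.
Addends (after negating the subtrahend) have opposite signs, so signed overflow cannot occur.

-892; no overflow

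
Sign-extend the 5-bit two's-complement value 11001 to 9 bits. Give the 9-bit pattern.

111111001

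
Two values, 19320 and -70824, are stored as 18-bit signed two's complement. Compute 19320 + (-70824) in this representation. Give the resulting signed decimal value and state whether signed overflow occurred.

-51504; no overflow

19320 → 000100101101111000
-70824 → 101110101101011000
  000100101101111000
+ 101110101101011000
= 110011011011010000
Result 110011011011010000: MSB = 1 → 210640 − 262144 = -51504.
Addends have opposite signs, so signed overflow cannot occur.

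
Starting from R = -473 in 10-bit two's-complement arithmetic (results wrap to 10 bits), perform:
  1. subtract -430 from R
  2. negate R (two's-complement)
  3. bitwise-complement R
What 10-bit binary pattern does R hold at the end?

1111010100

Start: R = -473 = 1000100111.
R = -473 − (-430) = -43 = 1111010101
R = −(-43) = 43 = 0000101011
R = NOT 0000101011 = 1111010100 = -44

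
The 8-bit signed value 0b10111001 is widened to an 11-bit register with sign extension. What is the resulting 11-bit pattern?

11110111001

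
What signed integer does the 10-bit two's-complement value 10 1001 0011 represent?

-365

MSB is 1, so the value is negative.
Invert: 0101101100. Add 1: 0101101101 = 365. So the value is −365.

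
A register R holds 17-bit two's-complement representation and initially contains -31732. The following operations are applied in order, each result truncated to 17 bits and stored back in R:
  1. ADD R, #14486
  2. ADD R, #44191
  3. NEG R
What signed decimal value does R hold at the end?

Start: R = -31732 = 11000010000001100.
R = -31732 + 14486 = -17246 = 11011110010100010
R = -17246 + 44191 = 26945 = 00110100101000001
R = −(26945) = -26945 = 11001011010111111

-26945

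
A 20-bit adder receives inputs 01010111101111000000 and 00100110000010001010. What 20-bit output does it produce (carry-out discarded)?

01111101110001001010

  01010111101111000000
+ 00100110000010001010
= 01111101110001001010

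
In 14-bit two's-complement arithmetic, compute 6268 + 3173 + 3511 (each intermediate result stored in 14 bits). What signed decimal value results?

6268 + 3173 = 9441 → wraps to -6943 (10010011100001)
-6943 + 3511 = -3432 (11001010011000)

-3432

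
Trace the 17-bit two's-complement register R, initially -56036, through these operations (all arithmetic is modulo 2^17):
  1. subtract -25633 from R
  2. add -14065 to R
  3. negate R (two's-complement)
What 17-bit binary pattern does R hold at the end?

Start: R = -56036 = 10010010100011100.
R = -56036 − (-25633) = -30403 = 11000100100111101
R = -30403 + (-14065) = -44468 = 10101001001001100
R = −(-44468) = 44468 = 01010110110110100

01010110110110100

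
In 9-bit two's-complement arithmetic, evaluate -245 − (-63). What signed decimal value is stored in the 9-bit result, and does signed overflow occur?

-245 → 100001011
-63 → 111000001
Subtract via negate-and-add: invert 111000001 + 1 = 000111111 (i.e. 63).
  100001011
+ 000111111
= 101001010
Result 101001010: MSB = 1 → 330 − 512 = -182.
Addends (after negating the subtrahend) have opposite signs, so signed overflow cannot occur.

-182; no overflow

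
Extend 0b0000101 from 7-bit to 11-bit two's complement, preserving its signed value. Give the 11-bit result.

00000000101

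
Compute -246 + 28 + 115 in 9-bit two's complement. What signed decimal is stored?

-103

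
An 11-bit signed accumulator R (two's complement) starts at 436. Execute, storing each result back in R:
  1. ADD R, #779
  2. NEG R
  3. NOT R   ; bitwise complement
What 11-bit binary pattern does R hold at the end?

10010111110

Start: R = 436 = 00110110100.
R = 436 + 779 = 1215; wraps to -833 = 10010111111
R = −(-833) = 833 = 01101000001
R = NOT 01101000001 = 10010111110 = -834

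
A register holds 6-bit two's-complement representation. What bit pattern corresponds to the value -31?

100001

|-31| = 31 = 011111 in 6 bits.
Invert the bits: 100000. Add 1: 100001.
Check: 100001 reads as 33 − 64 = -31.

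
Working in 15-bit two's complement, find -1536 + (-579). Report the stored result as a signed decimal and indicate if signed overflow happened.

-1536 → 111101000000000
-579 → 111110110111101
  111101000000000
+ 111110110111101
= 111011110111101  (discard carry-out 1)
Result 111011110111101: MSB = 1 → 30653 − 32768 = -2115.
Both addends are negative and so is the stored result: no signed overflow.

-2115; no overflow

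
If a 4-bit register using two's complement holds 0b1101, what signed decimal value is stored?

-3

MSB is 1, so the value is negative.
Unsigned reading: 13. Subtract 2^4 = 16: 13 − 16 = -3.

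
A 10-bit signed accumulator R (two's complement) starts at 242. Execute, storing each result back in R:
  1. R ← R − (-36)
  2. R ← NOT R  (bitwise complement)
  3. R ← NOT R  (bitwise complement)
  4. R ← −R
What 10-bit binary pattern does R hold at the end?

1011101010

Start: R = 242 = 0011110010.
R = 242 − (-36) = 278 = 0100010110
R = NOT 0100010110 = 1011101001 = -279
R = NOT 1011101001 = 0100010110 = 278
R = −(278) = -278 = 1011101010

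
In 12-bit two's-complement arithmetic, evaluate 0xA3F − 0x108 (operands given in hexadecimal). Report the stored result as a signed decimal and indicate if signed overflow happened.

-1737; no overflow

0xA3F = 101000111111 = -1473 (signed)
0x108 = 000100001000 = 264 (signed)
Subtract via negate-and-add: invert 000100001000 + 1 = 111011111000 (i.e. -264).
  101000111111
+ 111011111000
= 100100110111  (discard carry-out 1)
Result 100100110111: MSB = 1 → 2359 − 4096 = -1737.
Both addends (after negating the subtrahend) are negative and so is the stored result: no signed overflow.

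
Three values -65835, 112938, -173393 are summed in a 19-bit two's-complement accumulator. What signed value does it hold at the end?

-65835 + 112938 = 47103 (0001011011111111111)
47103 + (-173393) = -126290 (1100001001010101110)

-126290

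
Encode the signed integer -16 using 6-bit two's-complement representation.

110000

|-16| = 16 = 010000 in 6 bits.
Invert the bits: 101111. Add 1: 110000.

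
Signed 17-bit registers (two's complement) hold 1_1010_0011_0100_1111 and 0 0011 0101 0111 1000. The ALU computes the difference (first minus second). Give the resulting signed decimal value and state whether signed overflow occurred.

-37417; no overflow

1_1010_0011_0100_1111 → 11010001101001111 = -23729 (signed)
0 0011 0101 0111 1000 → 00011010101111000 = 13688 (signed)
Subtract via negate-and-add: invert 00011010101111000 + 1 = 11100101010001000 (i.e. -13688).
  11010001101001111
+ 11100101010001000
= 10110110111010111  (discard carry-out 1)
Result 10110110111010111: MSB = 1 → 93655 − 131072 = -37417.
Both addends (after negating the subtrahend) are negative and so is the stored result: no signed overflow.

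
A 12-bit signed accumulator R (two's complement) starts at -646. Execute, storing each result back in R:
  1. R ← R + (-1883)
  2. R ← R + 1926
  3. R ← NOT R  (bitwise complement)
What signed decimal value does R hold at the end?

Start: R = -646 = 110101111010.
R = -646 + (-1883) = -2529; wraps to 1567 = 011000011111
R = 1567 + 1926 = 3493; wraps to -603 = 110110100101
R = NOT 110110100101 = 001001011010 = 602

602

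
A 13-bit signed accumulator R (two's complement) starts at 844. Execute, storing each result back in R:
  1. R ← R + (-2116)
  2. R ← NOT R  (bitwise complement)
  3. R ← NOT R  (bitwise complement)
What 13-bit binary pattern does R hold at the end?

1101100001000

Start: R = 844 = 0001101001100.
R = 844 + (-2116) = -1272 = 1101100001000
R = NOT 1101100001000 = 0010011110111 = 1271
R = NOT 0010011110111 = 1101100001000 = -1272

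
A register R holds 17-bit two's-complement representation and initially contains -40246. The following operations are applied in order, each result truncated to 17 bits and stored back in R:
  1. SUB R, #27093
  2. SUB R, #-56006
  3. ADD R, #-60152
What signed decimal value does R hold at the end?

Start: R = -40246 = 10110001011001010.
R = -40246 − 27093 = -67339; wraps to 63733 = 01111100011110101
R = 63733 − (-56006) = 119739; wraps to -11333 = 11101001110111011
R = -11333 + (-60152) = -71485; wraps to 59587 = 01110100011000011

59587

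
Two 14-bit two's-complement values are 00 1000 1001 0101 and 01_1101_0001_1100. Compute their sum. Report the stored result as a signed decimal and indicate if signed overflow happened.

00 1000 1001 0101 → 00100010010101 = 2197 (signed)
01_1101_0001_1100 → 01110100011100 = 7452 (signed)
  00100010010101
+ 01110100011100
= 10010110110001
Result 10010110110001: MSB = 1 → 9649 − 16384 = -6735.
Both addends are non-negative but the stored result is negative: signed overflow. The true value 2197 + 7452 = 9649 lies outside [-8192, 8191].

-6735; overflow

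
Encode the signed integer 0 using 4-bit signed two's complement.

0000

0 is non-negative, so write it directly in 4 bits: 0000.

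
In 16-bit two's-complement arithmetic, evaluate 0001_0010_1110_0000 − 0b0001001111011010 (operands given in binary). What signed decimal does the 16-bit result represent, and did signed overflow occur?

-250; no overflow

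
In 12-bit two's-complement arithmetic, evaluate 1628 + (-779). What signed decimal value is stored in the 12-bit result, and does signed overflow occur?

849; no overflow

1628 → 011001011100
-779 → 110011110101
  011001011100
+ 110011110101
= 001101010001  (discard carry-out 1)
Result 001101010001: MSB = 0 → value 849.
Addends have opposite signs, so signed overflow cannot occur.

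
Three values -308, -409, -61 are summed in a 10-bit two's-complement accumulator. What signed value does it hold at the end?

246

-308 + (-409) = -717 → wraps to 307 (0100110011)
307 + (-61) = 246 (0011110110)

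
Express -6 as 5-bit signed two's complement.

11010

|-6| = 6 = 00110 in 5 bits.
Invert the bits: 11001. Add 1: 11010.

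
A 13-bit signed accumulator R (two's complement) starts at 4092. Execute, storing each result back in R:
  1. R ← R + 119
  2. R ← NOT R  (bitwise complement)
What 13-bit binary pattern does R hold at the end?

Start: R = 4092 = 0111111111100.
R = 4092 + 119 = 4211; wraps to -3981 = 1000001110011
R = NOT 1000001110011 = 0111110001100 = 3980

0111110001100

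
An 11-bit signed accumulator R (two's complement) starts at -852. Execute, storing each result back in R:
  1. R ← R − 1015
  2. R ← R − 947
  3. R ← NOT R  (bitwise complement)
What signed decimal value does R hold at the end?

765

Start: R = -852 = 10010101100.
R = -852 − 1015 = -1867; wraps to 181 = 00010110101
R = 181 − 947 = -766 = 10100000010
R = NOT 10100000010 = 01011111101 = 765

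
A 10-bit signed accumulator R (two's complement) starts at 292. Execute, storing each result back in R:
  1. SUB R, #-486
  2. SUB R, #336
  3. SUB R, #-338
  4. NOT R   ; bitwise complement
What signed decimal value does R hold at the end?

243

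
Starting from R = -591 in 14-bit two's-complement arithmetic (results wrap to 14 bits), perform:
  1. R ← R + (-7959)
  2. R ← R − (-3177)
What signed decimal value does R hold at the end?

Start: R = -591 = 11110110110001.
R = -591 + (-7959) = -8550; wraps to 7834 = 01111010011010
R = 7834 − (-3177) = 11011; wraps to -5373 = 10101100000011

-5373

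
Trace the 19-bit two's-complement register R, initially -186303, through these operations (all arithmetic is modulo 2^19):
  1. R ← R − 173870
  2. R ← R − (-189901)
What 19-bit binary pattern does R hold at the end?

1010110011011100000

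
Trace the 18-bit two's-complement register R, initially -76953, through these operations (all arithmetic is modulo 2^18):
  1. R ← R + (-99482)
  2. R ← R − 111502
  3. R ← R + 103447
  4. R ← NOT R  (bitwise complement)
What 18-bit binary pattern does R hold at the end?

101101000010101001

Start: R = -76953 = 101101001101100111.
R = -76953 + (-99482) = -176435; wraps to 85709 = 010100111011001101
R = 85709 − 111502 = -25793 = 111001101100111111
R = -25793 + 103447 = 77654 = 010010111101010110
R = NOT 010010111101010110 = 101101000010101001 = -77655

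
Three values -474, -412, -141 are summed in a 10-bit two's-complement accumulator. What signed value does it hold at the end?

-3

-474 + (-412) = -886 → wraps to 138 (0010001010)
138 + (-141) = -3 (1111111101)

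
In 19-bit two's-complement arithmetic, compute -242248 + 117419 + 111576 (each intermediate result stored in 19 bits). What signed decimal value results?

-242248 + 117419 = -124829 (1100001100001100011)
-124829 + 111576 = -13253 (1111100110000111011)

-13253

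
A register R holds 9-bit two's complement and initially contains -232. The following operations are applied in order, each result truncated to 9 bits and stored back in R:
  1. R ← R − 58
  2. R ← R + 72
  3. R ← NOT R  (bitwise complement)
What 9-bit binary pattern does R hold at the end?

Start: R = -232 = 100011000.
R = -232 − 58 = -290; wraps to 222 = 011011110
R = 222 + 72 = 294; wraps to -218 = 100100110
R = NOT 100100110 = 011011001 = 217

011011001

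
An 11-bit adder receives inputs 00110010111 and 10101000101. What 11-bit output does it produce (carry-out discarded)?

11011011100

  00110010111
+ 10101000101
= 11011011100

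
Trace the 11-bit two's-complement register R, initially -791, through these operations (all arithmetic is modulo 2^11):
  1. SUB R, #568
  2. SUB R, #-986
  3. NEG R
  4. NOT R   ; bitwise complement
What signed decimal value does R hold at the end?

-374

Start: R = -791 = 10011101001.
R = -791 − 568 = -1359; wraps to 689 = 01010110001
R = 689 − (-986) = 1675; wraps to -373 = 11010001011
R = −(-373) = 373 = 00101110101
R = NOT 00101110101 = 11010001010 = -374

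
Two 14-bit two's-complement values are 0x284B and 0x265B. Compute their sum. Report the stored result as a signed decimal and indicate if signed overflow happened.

3750; overflow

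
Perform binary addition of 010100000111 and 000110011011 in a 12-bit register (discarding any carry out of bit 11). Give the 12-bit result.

  010100000111
+ 000110011011
= 011010100010

011010100010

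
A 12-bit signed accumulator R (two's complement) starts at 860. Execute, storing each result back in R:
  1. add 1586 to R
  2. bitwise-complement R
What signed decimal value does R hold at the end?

1649

Start: R = 860 = 001101011100.
R = 860 + 1586 = 2446; wraps to -1650 = 100110001110
R = NOT 100110001110 = 011001110001 = 1649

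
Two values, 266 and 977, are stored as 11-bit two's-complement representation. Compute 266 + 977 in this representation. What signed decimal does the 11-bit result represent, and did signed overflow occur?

266 → 00100001010
977 → 01111010001
  00100001010
+ 01111010001
= 10011011011
Result 10011011011: MSB = 1 → 1243 − 2048 = -805.
Both addends are non-negative but the stored result is negative: signed overflow. The true value 266 + 977 = 1243 lies outside [-1024, 1023].

-805; overflow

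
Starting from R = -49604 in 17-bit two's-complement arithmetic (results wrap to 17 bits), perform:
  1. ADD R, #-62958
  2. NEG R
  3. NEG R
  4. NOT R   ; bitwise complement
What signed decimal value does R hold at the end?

-18511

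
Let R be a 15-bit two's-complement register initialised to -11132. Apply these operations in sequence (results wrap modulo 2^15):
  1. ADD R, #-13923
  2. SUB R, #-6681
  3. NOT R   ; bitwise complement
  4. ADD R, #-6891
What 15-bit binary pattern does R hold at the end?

Start: R = -11132 = 101010010000100.
R = -11132 + (-13923) = -25055; wraps to 7713 = 001111000100001
R = 7713 − (-6681) = 14394 = 011100000111010
R = NOT 011100000111010 = 100011111000101 = -14395
R = -14395 + (-6891) = -21286; wraps to 11482 = 010110011011010

010110011011010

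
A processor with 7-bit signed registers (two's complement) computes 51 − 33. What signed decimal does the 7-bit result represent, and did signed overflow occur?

18; no overflow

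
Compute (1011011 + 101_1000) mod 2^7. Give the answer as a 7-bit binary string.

0110011

  1011011
+ 1011000
= 0110011  (discard carry-out 1)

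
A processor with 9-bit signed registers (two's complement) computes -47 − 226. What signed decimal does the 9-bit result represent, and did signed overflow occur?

239; overflow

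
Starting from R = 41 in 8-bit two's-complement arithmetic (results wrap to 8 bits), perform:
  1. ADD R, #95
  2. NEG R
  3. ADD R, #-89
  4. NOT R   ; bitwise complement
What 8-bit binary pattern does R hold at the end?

11100000

Start: R = 41 = 00101001.
R = 41 + 95 = 136; wraps to -120 = 10001000
R = −(-120) = 120 = 01111000
R = 120 + (-89) = 31 = 00011111
R = NOT 00011111 = 11100000 = -32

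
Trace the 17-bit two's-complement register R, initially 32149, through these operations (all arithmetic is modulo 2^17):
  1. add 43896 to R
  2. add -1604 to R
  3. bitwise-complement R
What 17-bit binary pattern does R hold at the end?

Start: R = 32149 = 00111110110010101.
R = 32149 + 43896 = 76045; wraps to -55027 = 10010100100001101
R = -55027 + (-1604) = -56631 = 10010001011001001
R = NOT 10010001011001001 = 01101110100110110 = 56630

01101110100110110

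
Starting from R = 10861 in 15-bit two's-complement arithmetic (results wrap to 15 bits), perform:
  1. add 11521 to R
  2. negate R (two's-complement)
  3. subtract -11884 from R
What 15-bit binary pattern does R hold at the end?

Start: R = 10861 = 010101001101101.
R = 10861 + 11521 = 22382; wraps to -10386 = 101011101101110
R = −(-10386) = 10386 = 010100010010010
R = 10386 − (-11884) = 22270; wraps to -10498 = 101011011111110

101011011111110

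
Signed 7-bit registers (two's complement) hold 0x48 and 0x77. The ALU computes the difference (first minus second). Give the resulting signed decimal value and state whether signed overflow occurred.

0x48 = 1001000 = -56 (signed)
0x77 = 1110111 = -9 (signed)
Subtract via negate-and-add: invert 1110111 + 1 = 0001001 (i.e. 9).
  1001000
+ 0001001
= 1010001
Result 1010001: MSB = 1 → 81 − 128 = -47.
Addends (after negating the subtrahend) have opposite signs, so signed overflow cannot occur.

-47; no overflow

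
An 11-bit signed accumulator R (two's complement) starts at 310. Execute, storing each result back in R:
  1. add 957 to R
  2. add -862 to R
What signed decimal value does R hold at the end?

Start: R = 310 = 00100110110.
R = 310 + 957 = 1267; wraps to -781 = 10011110011
R = -781 + (-862) = -1643; wraps to 405 = 00110010101

405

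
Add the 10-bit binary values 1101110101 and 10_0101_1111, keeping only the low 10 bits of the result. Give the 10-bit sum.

  1101110101
+ 1001011111
= 0111010100  (discard carry-out 1)

0111010100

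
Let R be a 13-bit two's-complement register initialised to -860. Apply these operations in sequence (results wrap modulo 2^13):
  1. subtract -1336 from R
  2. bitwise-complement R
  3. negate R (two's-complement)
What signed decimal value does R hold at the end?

477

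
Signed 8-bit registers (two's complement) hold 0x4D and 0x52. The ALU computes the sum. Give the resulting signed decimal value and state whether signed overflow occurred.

-97; overflow

0x4D = 01001101 = 77 (signed)
0x52 = 01010010 = 82 (signed)
  01001101
+ 01010010
= 10011111
Result 10011111: MSB = 1 → 159 − 256 = -97.
Both addends are non-negative but the stored result is negative: signed overflow. The true value 77 + 82 = 159 lies outside [-128, 127].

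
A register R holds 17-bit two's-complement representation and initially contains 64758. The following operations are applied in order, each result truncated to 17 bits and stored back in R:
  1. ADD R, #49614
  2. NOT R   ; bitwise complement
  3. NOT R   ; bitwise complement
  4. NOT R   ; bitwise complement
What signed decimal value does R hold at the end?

Start: R = 64758 = 01111110011110110.
R = 64758 + 49614 = 114372; wraps to -16700 = 11011111011000100
R = NOT 11011111011000100 = 00100000100111011 = 16699
R = NOT 00100000100111011 = 11011111011000100 = -16700
R = NOT 11011111011000100 = 00100000100111011 = 16699

16699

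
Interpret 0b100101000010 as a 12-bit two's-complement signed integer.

MSB is 1, so the value is negative.
Invert: 011010111101. Add 1: 011010111110 = 1726. So the value is −1726.

-1726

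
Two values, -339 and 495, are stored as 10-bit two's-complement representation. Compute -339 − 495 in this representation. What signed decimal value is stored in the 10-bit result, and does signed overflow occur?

190; overflow

-339 → 1010101101
495 → 0111101111
Subtract via negate-and-add: invert 0111101111 + 1 = 1000010001 (i.e. -495).
  1010101101
+ 1000010001
= 0010111110  (discard carry-out 1)
Result 0010111110: MSB = 0 → value 190.
Both addends (after negating the subtrahend) are negative but the stored result is non-negative: signed overflow. The true value -339 − 495 = -834 lies outside [-512, 511].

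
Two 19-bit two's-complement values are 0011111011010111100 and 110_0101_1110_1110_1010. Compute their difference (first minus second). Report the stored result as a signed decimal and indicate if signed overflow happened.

235474; no overflow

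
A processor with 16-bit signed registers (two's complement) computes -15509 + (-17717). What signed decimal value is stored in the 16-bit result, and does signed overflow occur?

32310; overflow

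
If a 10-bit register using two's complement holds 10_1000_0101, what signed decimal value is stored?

-379

MSB is 1, so the value is negative.
Invert: 0101111010. Add 1: 0101111011 = 379. So the value is −379.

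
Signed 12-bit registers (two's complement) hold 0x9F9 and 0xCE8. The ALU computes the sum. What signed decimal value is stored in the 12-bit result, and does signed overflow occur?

0x9F9 = 100111111001 = -1543 (signed)
0xCE8 = 110011101000 = -792 (signed)
  100111111001
+ 110011101000
= 011011100001  (discard carry-out 1)
Result 011011100001: MSB = 0 → value 1761.
Both addends are negative but the stored result is non-negative: signed overflow. The true value -1543 + (-792) = -2335 lies outside [-2048, 2047].

1761; overflow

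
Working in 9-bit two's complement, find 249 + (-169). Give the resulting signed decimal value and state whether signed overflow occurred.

249 → 011111001
-169 → 101010111
  011111001
+ 101010111
= 001010000  (discard carry-out 1)
Result 001010000: MSB = 0 → value 80.
Addends have opposite signs, so signed overflow cannot occur.

80; no overflow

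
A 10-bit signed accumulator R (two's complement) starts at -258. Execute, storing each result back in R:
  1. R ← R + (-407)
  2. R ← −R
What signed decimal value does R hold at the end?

-359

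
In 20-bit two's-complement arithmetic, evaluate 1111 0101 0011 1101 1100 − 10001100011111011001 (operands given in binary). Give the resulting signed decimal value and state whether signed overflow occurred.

429059; no overflow

1111 0101 0011 1101 1100 → 11110101001111011100 = -44068 (signed)
10001100011111011001 = -473127 (signed)
Subtract via negate-and-add: invert 10001100011111011001 + 1 = 01110011100000100111 (i.e. 473127).
  11110101001111011100
+ 01110011100000100111
= 01101000110000000011  (discard carry-out 1)
Result 01101000110000000011: MSB = 0 → value 429059.
Addends (after negating the subtrahend) have opposite signs, so signed overflow cannot occur.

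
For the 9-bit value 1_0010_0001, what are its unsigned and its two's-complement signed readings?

Unsigned: 100100001 = 289.
Signed: MSB=1 → 289 − 512 = -223.

unsigned = 289, signed = -223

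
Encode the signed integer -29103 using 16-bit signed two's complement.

|-29103| = 29103 = 0111000110101111 in 16 bits.
Invert the bits: 1000111001010000. Add 1: 1000111001010001.

1000111001010001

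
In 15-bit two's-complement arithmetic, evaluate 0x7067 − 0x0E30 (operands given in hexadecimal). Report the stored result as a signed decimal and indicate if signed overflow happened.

0x7067 = 111000001100111 = -3993 (signed)
0x0E30 = 000111000110000 = 3632 (signed)
Subtract via negate-and-add: invert 000111000110000 + 1 = 111000111010000 (i.e. -3632).
  111000001100111
+ 111000111010000
= 110001000110111  (discard carry-out 1)
Result 110001000110111: MSB = 1 → 25143 − 32768 = -7625.
Both addends (after negating the subtrahend) are negative and so is the stored result: no signed overflow.

-7625; no overflow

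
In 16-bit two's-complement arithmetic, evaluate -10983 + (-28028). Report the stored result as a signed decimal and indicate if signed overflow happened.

26525; overflow

-10983 → 1101010100011001
-28028 → 1001001010000100
  1101010100011001
+ 1001001010000100
= 0110011110011101  (discard carry-out 1)
Result 0110011110011101: MSB = 0 → value 26525.
Both addends are negative but the stored result is non-negative: signed overflow. The true value -10983 + (-28028) = -39011 lies outside [-32768, 32767].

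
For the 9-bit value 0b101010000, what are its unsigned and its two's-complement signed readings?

Unsigned: 101010000 = 336.
Signed: MSB=1 → 336 − 512 = -176.

unsigned = 336, signed = -176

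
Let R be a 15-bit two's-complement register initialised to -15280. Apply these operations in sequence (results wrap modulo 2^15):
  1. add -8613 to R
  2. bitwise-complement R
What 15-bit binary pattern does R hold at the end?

101110101010100

Start: R = -15280 = 100010001010000.
R = -15280 + (-8613) = -23893; wraps to 8875 = 010001010101011
R = NOT 010001010101011 = 101110101010100 = -8876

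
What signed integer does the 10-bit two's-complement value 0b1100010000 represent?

-240

MSB is 1, so the value is negative.
Unsigned reading: 784. Subtract 2^10 = 1024: 784 − 1024 = -240.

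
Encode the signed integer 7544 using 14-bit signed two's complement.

7544 is non-negative, so write it directly in 14 bits: 01110101111000.

01110101111000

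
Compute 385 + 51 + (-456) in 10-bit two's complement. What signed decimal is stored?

385 + 51 = 436 (0110110100)
436 + (-456) = -20 (1111101100)

-20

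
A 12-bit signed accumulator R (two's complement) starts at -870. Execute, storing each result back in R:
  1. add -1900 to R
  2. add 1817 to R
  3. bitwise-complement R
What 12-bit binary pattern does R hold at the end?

001110111000

Start: R = -870 = 110010011010.
R = -870 + (-1900) = -2770; wraps to 1326 = 010100101110
R = 1326 + 1817 = 3143; wraps to -953 = 110001000111
R = NOT 110001000111 = 001110111000 = 952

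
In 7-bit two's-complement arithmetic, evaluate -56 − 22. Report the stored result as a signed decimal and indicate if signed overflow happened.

50; overflow

-56 → 1001000
22 → 0010110
Subtract via negate-and-add: invert 0010110 + 1 = 1101010 (i.e. -22).
  1001000
+ 1101010
= 0110010  (discard carry-out 1)
Result 0110010: MSB = 0 → value 50.
Both addends (after negating the subtrahend) are negative but the stored result is non-negative: signed overflow. The true value -56 − 22 = -78 lies outside [-64, 63].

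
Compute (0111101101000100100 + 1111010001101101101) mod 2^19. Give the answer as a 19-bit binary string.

  0111101101000100100
+ 1111010001101101101
= 0110111110110010001  (discard carry-out 1)

0110111110110010001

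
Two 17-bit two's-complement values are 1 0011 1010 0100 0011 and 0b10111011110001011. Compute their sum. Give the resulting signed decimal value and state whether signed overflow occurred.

1 0011 1010 0100 0011 → 10011101001000011 = -50621 (signed)
0b10111011110001011 → 10111011110001011 = -34933 (signed)
  10011101001000011
+ 10111011110001011
= 01011000111001110  (discard carry-out 1)
Result 01011000111001110: MSB = 0 → value 45518.
Both addends are negative but the stored result is non-negative: signed overflow. The true value -50621 + (-34933) = -85554 lies outside [-65536, 65535].

45518; overflow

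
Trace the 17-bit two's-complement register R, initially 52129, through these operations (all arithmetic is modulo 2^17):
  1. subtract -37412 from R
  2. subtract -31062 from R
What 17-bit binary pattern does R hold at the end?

11101011100011011

Start: R = 52129 = 01100101110100001.
R = 52129 − (-37412) = 89541; wraps to -41531 = 10101110111000101
R = -41531 − (-31062) = -10469 = 11101011100011011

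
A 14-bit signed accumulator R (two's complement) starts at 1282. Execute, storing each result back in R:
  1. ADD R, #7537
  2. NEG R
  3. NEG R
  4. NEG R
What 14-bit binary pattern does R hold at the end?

Start: R = 1282 = 00010100000010.
R = 1282 + 7537 = 8819; wraps to -7565 = 10001001110011
R = −(-7565) = 7565 = 01110110001101
R = −(7565) = -7565 = 10001001110011
R = −(-7565) = 7565 = 01110110001101

01110110001101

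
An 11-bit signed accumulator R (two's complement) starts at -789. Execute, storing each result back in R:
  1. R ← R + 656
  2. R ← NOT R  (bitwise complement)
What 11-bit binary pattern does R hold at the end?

Start: R = -789 = 10011101011.
R = -789 + 656 = -133 = 11101111011
R = NOT 11101111011 = 00010000100 = 132

00010000100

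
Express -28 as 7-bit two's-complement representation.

|-28| = 28 = 0011100 in 7 bits.
Invert the bits: 1100011. Add 1: 1100100.
Check: 1100100 reads as 100 − 128 = -28.

1100100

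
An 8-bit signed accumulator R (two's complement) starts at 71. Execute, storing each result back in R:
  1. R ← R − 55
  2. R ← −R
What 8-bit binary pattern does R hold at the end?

11110000

Start: R = 71 = 01000111.
R = 71 − 55 = 16 = 00010000
R = −(16) = -16 = 11110000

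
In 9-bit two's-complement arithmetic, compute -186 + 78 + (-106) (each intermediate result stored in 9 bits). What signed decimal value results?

-214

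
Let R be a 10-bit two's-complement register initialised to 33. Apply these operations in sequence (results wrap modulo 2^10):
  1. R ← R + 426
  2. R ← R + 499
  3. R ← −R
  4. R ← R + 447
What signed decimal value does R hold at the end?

Start: R = 33 = 0000100001.
R = 33 + 426 = 459 = 0111001011
R = 459 + 499 = 958; wraps to -66 = 1110111110
R = −(-66) = 66 = 0001000010
R = 66 + 447 = 513; wraps to -511 = 1000000001

-511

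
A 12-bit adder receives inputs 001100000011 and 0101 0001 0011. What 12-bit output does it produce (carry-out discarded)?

100000010110

  001100000011
+ 010100010011
= 100000010110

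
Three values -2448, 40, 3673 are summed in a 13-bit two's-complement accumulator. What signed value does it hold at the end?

-2448 + 40 = -2408 (1011010011000)
-2408 + 3673 = 1265 (0010011110001)

1265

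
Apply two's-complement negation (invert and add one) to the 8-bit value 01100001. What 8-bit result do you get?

10011111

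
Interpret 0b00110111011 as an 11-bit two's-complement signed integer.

443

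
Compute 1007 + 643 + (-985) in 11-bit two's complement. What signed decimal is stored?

1007 + 643 = 1650 → wraps to -398 (11001110010)
-398 + (-985) = -1383 → wraps to 665 (01010011001)

665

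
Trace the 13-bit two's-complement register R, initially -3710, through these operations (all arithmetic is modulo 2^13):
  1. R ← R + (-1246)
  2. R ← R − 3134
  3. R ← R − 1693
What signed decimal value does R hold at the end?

-1591

Start: R = -3710 = 1000110000010.
R = -3710 + (-1246) = -4956; wraps to 3236 = 0110010100100
R = 3236 − 3134 = 102 = 0000001100110
R = 102 − 1693 = -1591 = 1100111001001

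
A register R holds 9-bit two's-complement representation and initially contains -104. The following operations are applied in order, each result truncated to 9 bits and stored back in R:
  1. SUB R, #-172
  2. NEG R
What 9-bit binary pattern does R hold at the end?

Start: R = -104 = 110011000.
R = -104 − (-172) = 68 = 001000100
R = −(68) = -68 = 110111100

110111100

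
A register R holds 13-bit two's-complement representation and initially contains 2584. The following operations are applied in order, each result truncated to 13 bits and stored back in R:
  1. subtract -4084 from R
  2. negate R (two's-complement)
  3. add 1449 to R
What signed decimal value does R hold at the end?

Start: R = 2584 = 0101000011000.
R = 2584 − (-4084) = 6668; wraps to -1524 = 1101000001100
R = −(-1524) = 1524 = 0010111110100
R = 1524 + 1449 = 2973 = 0101110011101

2973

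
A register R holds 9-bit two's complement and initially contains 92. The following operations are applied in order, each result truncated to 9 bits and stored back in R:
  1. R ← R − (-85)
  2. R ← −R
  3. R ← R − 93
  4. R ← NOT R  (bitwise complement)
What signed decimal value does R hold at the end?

Start: R = 92 = 001011100.
R = 92 − (-85) = 177 = 010110001
R = −(177) = -177 = 101001111
R = -177 − 93 = -270; wraps to 242 = 011110010
R = NOT 011110010 = 100001101 = -243

-243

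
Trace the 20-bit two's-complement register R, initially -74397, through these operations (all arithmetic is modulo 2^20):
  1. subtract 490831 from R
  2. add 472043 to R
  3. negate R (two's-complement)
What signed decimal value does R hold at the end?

93185

Start: R = -74397 = 11101101110101100011.
R = -74397 − 490831 = -565228; wraps to 483348 = 01110110000000010100
R = 483348 + 472043 = 955391; wraps to -93185 = 11101001001111111111
R = −(-93185) = 93185 = 00010110110000000001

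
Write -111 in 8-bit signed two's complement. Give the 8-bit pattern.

|-111| = 111 = 01101111 in 8 bits.
Invert the bits: 10010000. Add 1: 10010001.

10010001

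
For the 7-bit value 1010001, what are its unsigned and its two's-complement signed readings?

unsigned = 81, signed = -47

Unsigned: 1010001 = 81.
Signed: MSB=1 → 81 − 128 = -47.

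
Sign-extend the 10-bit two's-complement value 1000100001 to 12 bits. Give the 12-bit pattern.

MSB of 1000100001 is 1; replicate it into the new high bits.
11|1000100001 → 111000100001 (still -479).

111000100001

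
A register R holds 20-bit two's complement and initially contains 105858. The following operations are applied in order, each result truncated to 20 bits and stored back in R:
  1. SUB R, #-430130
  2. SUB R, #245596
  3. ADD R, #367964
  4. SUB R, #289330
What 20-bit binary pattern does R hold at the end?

Start: R = 105858 = 00011001110110000010.
R = 105858 − (-430130) = 535988; wraps to -512588 = 10000010110110110100
R = -512588 − 245596 = -758184; wraps to 290392 = 01000110111001011000
R = 290392 + 367964 = 658356; wraps to -390220 = 10100000101110110100
R = -390220 − 289330 = -679550; wraps to 369026 = 01011010000110000010

01011010000110000010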